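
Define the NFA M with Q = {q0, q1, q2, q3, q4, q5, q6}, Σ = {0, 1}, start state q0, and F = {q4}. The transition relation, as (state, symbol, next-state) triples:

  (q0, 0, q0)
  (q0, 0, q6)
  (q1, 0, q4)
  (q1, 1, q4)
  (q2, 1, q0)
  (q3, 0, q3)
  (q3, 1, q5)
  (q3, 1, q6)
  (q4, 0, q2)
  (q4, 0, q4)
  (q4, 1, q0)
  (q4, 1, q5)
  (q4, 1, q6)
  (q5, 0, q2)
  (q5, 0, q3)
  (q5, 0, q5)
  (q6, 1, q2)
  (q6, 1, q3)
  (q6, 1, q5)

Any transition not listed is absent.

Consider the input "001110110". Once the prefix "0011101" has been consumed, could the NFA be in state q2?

Start in {q0}.
Read '0': {q0} → {q0, q6}.
Read '0': {q0, q6} → {q0, q6}.
Read '1': {q0, q6} → {q2, q3, q5}.
Read '1': {q2, q3, q5} → {q0, q5, q6}.
Read '1': {q0, q5, q6} → {q2, q3, q5}.
Read '0': {q2, q3, q5} → {q2, q3, q5}.
Read '1': {q2, q3, q5} → {q0, q5, q6}.
State q2 is not in {q0, q5, q6}.

No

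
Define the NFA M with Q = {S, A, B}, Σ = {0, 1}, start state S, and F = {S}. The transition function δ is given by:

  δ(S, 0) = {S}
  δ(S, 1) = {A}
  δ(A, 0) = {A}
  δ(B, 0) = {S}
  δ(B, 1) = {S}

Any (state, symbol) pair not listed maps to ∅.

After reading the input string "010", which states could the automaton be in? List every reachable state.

Start in {S}.
Read '0': {S} → {S}.
Read '1': {S} → {A}.
Read '0': {A} → {A}.

{A}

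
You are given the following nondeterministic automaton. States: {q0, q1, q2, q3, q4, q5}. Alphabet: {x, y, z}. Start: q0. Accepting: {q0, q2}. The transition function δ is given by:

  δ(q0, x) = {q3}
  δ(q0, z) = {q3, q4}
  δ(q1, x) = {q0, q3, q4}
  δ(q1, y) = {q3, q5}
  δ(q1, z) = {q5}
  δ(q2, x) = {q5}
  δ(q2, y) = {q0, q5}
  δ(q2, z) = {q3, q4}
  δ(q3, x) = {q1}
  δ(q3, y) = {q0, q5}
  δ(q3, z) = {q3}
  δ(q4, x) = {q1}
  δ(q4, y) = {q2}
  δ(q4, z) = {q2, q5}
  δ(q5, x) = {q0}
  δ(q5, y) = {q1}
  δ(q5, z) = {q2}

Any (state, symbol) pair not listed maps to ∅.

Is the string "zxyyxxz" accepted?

No

Start in {q0}.
Read 'z': q0→{q3, q4}; now {q3, q4}.
Read 'x': q3→{q1}, q4→{q1}; now {q1}.
Read 'y': q1→{q3, q5}; now {q3, q5}.
Read 'y': q3→{q0, q5}, q5→{q1}; now {q0, q1, q5}.
Read 'x': q0→{q3}, q1→{q0, q3, q4}, q5→{q0}; now {q0, q3, q4}.
Read 'x': q0→{q3}, q3→{q1}, q4→{q1}; now {q1, q3}.
Read 'z': q1→{q5}, q3→{q3}; now {q3, q5}.
The final set {q3, q5} contains no accepting state.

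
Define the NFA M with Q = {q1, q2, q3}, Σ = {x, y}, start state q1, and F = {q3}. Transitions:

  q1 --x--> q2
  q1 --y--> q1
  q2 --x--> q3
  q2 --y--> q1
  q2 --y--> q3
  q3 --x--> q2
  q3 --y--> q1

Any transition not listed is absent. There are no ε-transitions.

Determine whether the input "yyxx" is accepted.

Yes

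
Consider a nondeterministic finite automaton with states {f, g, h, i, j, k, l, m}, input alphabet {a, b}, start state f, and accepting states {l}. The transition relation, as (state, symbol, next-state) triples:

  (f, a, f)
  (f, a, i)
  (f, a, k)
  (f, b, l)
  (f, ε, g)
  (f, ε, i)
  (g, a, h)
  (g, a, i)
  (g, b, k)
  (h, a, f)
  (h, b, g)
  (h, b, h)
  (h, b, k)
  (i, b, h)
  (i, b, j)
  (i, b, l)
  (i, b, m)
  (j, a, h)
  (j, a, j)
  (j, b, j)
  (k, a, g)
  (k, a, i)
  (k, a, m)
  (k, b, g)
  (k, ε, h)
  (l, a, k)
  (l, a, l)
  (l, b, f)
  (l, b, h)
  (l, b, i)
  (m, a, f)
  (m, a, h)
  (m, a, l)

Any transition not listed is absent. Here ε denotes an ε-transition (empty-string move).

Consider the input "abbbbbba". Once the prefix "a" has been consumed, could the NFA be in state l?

No

Start: ε-closure({f}) = {f, g, i}.
Read 'a': f→{f, i, k}, g→{h, i}, i→∅; union {f, h, i, k}; ε-closure = {f, g, h, i, k}.
State l is not in {f, g, h, i, k}.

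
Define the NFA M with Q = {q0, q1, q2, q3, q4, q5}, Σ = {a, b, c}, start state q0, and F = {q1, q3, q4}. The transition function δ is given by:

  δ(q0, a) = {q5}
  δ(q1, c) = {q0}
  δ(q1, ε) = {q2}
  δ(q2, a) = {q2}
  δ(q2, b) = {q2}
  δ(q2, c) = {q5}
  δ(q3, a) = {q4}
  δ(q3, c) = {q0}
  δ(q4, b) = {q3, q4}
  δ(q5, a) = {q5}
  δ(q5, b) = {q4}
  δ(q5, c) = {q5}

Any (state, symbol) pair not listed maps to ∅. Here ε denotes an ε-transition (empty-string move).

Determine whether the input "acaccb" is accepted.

Start in {q0}.
Read 'a': {q0} → {q5}.
Read 'c': {q5} → {q5}.
Read 'a': {q5} → {q5}.
Read 'c': {q5} → {q5}.
Read 'c': {q5} → {q5}.
Read 'b': {q5} → {q4}.
The final set {q4} contains the accepting state q4.

Yes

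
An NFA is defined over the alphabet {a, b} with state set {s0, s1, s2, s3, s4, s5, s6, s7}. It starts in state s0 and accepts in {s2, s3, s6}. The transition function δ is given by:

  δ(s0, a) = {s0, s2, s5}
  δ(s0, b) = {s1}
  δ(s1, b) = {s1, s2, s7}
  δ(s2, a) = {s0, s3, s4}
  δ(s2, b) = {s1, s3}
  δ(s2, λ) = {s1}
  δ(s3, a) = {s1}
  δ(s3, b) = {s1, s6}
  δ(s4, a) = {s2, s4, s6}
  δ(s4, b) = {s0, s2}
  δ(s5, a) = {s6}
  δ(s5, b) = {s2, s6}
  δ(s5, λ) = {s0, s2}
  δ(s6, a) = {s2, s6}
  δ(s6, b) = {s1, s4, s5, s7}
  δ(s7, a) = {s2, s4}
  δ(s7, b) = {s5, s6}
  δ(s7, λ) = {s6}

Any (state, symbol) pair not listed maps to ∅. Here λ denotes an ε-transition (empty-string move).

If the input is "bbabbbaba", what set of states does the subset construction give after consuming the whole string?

Start in {s0}.
Read 'b': s0→{s1}; now {s1}.
Read 'b': s1→{s1, s2, s7}; union {s1, s2, s7}; ε-closure = {s1, s2, s6, s7}.
Read 'a': s1→∅, s2→{s0, s3, s4}, s6→{s2, s6}, s7→{s2, s4}; union {s0, s2, s3, s4, s6}; ε-closure = {s0, s1, s2, s3, s4, s6}.
Read 'b': s0→{s1}, s1→{s1, s2, s7}, s2→{s1, s3}, s3→{s1, s6}, s4→{s0, s2}, s6→{s1, s4, s5, s7}; now {s0, s1, s2, s3, s4, s5, s6, s7}.
Read 'b': s0→{s1}, s1→{s1, s2, s7}, s2→{s1, s3}, s3→{s1, s6}, s4→{s0, s2}, s5→{s2, s6}, s6→{s1, s4, s5, s7}, s7→{s5, s6}; now {s0, s1, s2, s3, s4, s5, s6, s7}.
Read 'b': s0→{s1}, s1→{s1, s2, s7}, s2→{s1, s3}, s3→{s1, s6}, s4→{s0, s2}, s5→{s2, s6}, s6→{s1, s4, s5, s7}, s7→{s5, s6}; now {s0, s1, s2, s3, s4, s5, s6, s7}.
Read 'a': s0→{s0, s2, s5}, s1→∅, s2→{s0, s3, s4}, s3→{s1}, s4→{s2, s4, s6}, s5→{s6}, s6→{s2, s6}, s7→{s2, s4}; now {s0, s1, s2, s3, s4, s5, s6}.
Read 'b': s0→{s1}, s1→{s1, s2, s7}, s2→{s1, s3}, s3→{s1, s6}, s4→{s0, s2}, s5→{s2, s6}, s6→{s1, s4, s5, s7}; now {s0, s1, s2, s3, s4, s5, s6, s7}.
Read 'a': s0→{s0, s2, s5}, s1→∅, s2→{s0, s3, s4}, s3→{s1}, s4→{s2, s4, s6}, s5→{s6}, s6→{s2, s6}, s7→{s2, s4}; now {s0, s1, s2, s3, s4, s5, s6}.

{s0, s1, s2, s3, s4, s5, s6}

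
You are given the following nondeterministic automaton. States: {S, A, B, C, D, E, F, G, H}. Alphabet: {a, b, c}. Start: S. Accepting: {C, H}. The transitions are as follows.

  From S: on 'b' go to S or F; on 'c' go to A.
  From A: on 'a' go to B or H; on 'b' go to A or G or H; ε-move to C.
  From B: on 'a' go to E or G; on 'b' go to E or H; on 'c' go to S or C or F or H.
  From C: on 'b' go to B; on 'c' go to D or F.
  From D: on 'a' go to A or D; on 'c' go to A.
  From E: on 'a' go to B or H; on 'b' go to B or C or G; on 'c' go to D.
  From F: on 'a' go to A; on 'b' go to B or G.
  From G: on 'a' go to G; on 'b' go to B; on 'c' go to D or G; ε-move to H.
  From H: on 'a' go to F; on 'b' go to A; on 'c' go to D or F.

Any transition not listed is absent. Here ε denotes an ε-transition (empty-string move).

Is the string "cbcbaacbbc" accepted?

Yes

Start in {S}.
Read 'c': S→{A}; union {A}; ε-closure = {A, C}.
Read 'b': A→{A, G, H}, C→{B}; union {A, B, G, H}; ε-closure = {A, B, C, G, H}.
Read 'c': A→∅, B→{S, C, F, H}, C→{D, F}, G→{D, G}, H→{D, F}; now {S, C, D, F, G, H}.
Read 'b': S→{S, F}, C→{B}, D→∅, F→{B, G}, G→{B}, H→{A}; union {S, A, B, F, G}; ε-closure = {S, A, B, C, F, G, H}.
Read 'a': S→∅, A→{B, H}, B→{E, G}, C→∅, F→{A}, G→{G}, H→{F}; union {A, B, E, F, G, H}; ε-closure = {A, B, C, E, F, G, H}.
Read 'a': A→{B, H}, B→{E, G}, C→∅, E→{B, H}, F→{A}, G→{G}, H→{F}; union {A, B, E, F, G, H}; ε-closure = {A, B, C, E, F, G, H}.
Read 'c': A→∅, B→{S, C, F, H}, C→{D, F}, E→{D}, F→∅, G→{D, G}, H→{D, F}; now {S, C, D, F, G, H}.
Read 'b': S→{S, F}, C→{B}, D→∅, F→{B, G}, G→{B}, H→{A}; union {S, A, B, F, G}; ε-closure = {S, A, B, C, F, G, H}.
Read 'b': S→{S, F}, A→{A, G, H}, B→{E, H}, C→{B}, F→{B, G}, G→{B}, H→{A}; union {S, A, B, E, F, G, H}; ε-closure = {S, A, B, C, E, F, G, H}.
Read 'c': S→{A}, A→∅, B→{S, C, F, H}, C→{D, F}, E→{D}, F→∅, G→{D, G}, H→{D, F}; now {S, A, C, D, F, G, H}.
The final set {S, A, C, D, F, G, H} contains the accepting states C, H.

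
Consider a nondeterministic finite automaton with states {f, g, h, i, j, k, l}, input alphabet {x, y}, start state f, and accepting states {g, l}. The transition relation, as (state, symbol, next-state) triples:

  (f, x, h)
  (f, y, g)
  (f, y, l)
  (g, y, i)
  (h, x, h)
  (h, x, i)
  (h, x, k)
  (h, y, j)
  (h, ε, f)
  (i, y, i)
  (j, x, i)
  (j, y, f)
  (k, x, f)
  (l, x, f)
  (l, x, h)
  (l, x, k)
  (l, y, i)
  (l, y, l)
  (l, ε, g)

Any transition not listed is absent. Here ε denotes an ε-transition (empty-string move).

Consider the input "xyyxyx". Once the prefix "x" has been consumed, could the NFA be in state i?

Start in {f}.
Read 'x': f→{h}; union {h}; ε-closure = {f, h}.
State i is not in {f, h}.

No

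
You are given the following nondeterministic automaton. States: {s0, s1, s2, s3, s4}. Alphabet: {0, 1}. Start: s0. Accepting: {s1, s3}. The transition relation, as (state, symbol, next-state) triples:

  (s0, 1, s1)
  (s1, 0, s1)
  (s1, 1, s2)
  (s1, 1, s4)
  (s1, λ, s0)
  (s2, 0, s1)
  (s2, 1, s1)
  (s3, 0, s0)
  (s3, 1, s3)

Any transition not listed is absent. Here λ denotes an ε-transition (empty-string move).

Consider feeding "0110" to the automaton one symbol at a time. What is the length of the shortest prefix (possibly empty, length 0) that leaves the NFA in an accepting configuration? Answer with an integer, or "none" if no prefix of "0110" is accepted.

Start in {s0}.
Read '0': s0→∅; now ∅.
The set is empty and remains empty for the remaining 3 symbols.
No reachable set along the way intersects F.

none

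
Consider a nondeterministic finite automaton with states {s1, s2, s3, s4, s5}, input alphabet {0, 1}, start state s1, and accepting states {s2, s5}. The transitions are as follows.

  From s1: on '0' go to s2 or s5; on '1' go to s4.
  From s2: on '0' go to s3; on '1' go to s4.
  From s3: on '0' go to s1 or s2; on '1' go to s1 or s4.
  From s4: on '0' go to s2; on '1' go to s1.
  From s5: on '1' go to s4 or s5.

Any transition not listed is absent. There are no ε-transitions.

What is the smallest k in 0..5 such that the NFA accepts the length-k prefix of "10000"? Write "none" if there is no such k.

2

Start in {s1}.
Read '1': {s1} → {s4}.
Read '0': {s4} → {s2}.
None of the earlier sets intersect F, but {s2} does.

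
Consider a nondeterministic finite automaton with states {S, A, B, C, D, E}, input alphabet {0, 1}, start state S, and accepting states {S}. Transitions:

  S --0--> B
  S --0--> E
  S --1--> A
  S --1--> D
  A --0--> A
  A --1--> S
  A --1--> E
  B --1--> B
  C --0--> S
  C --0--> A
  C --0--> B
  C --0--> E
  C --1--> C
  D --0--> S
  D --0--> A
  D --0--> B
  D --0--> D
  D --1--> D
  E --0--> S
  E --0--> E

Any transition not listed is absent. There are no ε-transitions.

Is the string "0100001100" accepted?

No

Start in {S}.
Read '0': S→{B, E}; now {B, E}.
Read '1': B→{B}, E→∅; now {B}.
Read '0': B→∅; now ∅.
The set is empty and remains empty for the remaining 7 symbols.
The final set ∅ contains no accepting state.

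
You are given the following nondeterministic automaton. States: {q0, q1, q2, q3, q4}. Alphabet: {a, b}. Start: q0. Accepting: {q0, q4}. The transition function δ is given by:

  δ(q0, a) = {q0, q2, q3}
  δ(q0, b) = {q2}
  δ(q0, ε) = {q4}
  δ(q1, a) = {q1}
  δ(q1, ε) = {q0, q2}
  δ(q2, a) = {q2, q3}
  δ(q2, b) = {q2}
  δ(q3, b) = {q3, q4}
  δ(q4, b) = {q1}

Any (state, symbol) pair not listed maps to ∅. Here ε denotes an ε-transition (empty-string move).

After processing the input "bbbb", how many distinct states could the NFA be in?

Start: ε-closure({q0}) = {q0, q4}.
Read 'b': {q0, q4} → {q0, q1, q2, q4}.
Read 'b': {q0, q1, q2, q4} → {q0, q1, q2, q4}.
Read 'b': {q0, q1, q2, q4} → {q0, q1, q2, q4}.
Read 'b': {q0, q1, q2, q4} → {q0, q1, q2, q4}.
That set has 4 states.

4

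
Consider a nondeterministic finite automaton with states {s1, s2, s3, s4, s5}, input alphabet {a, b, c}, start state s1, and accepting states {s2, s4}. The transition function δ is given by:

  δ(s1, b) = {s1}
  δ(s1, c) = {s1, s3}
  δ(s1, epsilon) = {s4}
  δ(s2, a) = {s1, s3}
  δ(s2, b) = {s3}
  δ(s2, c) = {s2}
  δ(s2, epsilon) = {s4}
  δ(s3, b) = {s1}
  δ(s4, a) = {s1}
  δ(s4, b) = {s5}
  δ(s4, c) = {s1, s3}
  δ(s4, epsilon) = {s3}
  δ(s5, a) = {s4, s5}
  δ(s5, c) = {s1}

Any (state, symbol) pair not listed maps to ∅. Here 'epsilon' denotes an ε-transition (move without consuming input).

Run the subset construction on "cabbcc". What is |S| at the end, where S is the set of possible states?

3

Start: ε-closure({s1}) = {s1, s3, s4}.
Read 'c': {s1, s3, s4} → {s1, s3, s4}.
Read 'a': {s1, s3, s4} → {s1, s3, s4}.
Read 'b': {s1, s3, s4} → {s1, s3, s4, s5}.
Read 'b': {s1, s3, s4, s5} → {s1, s3, s4, s5}.
Read 'c': {s1, s3, s4, s5} → {s1, s3, s4}.
Read 'c': {s1, s3, s4} → {s1, s3, s4}.
That set has 3 states.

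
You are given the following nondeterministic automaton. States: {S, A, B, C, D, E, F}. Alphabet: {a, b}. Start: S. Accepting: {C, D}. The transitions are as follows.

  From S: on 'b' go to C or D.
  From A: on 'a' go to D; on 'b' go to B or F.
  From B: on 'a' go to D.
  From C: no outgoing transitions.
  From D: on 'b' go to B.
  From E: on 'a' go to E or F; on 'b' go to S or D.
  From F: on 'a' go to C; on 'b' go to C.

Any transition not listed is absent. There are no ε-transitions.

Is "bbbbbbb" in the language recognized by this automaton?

No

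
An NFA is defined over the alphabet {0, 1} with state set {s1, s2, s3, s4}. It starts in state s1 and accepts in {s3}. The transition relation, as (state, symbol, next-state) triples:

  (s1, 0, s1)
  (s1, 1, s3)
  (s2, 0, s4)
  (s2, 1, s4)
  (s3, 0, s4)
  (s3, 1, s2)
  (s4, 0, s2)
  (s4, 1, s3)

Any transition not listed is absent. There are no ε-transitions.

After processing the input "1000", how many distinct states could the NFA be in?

1

Start in {s1}.
Read '1': {s1} → {s3}.
Read '0': {s3} → {s4}.
Read '0': {s4} → {s2}.
Read '0': {s2} → {s4}.
That set has 1 state.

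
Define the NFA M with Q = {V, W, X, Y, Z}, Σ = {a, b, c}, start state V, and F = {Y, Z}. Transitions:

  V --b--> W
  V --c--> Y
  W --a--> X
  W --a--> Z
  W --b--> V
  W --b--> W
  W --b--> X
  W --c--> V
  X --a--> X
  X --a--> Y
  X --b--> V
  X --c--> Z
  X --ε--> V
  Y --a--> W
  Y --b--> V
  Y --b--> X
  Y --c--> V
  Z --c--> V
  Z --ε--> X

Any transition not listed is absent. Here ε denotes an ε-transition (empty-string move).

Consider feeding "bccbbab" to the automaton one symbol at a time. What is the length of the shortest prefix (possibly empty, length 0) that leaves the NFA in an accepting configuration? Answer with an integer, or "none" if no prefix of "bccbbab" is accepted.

Start in {V}.
Read 'b': {V} → {W}.
Read 'c': {W} → {V}.
Read 'c': {V} → {Y}.
None of the earlier sets intersect F, but {Y} does.

3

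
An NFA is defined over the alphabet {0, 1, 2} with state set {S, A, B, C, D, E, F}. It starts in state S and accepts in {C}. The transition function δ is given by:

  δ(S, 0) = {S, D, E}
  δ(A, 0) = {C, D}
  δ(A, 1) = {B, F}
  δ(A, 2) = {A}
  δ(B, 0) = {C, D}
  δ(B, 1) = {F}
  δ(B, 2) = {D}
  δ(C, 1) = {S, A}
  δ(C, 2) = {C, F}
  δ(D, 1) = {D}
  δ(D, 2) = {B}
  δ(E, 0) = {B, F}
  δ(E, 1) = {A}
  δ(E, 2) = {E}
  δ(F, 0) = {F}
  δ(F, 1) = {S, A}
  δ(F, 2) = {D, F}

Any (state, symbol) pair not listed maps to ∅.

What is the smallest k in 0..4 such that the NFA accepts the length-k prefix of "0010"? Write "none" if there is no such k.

4

Start in {S}.
Read '0': {S} → {S, D, E}.
Read '0': {S, D, E} → {S, B, D, E, F}.
Read '1': {S, B, D, E, F} → {S, A, D, F}.
Read '0': {S, A, D, F} → {S, C, D, E, F}.
None of the earlier sets intersect F, but {S, C, D, E, F} does.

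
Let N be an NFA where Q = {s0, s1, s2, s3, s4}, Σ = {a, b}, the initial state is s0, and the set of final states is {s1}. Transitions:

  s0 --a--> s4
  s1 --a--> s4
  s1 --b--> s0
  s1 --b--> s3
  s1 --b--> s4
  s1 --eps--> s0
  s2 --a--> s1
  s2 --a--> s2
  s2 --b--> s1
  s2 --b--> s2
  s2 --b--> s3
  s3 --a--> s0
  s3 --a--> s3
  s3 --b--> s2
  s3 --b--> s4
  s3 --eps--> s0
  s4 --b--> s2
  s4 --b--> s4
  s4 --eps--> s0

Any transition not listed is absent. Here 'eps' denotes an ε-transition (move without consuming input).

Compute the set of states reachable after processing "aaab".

Start in {s0}.
Read 'a': s0→{s4}; union {s4}; ε-closure = {s0, s4}.
Read 'a': s0→{s4}, s4→∅; union {s4}; ε-closure = {s0, s4}.
Read 'a': s0→{s4}, s4→∅; union {s4}; ε-closure = {s0, s4}.
Read 'b': s0→∅, s4→{s2, s4}; union {s2, s4}; ε-closure = {s0, s2, s4}.

{s0, s2, s4}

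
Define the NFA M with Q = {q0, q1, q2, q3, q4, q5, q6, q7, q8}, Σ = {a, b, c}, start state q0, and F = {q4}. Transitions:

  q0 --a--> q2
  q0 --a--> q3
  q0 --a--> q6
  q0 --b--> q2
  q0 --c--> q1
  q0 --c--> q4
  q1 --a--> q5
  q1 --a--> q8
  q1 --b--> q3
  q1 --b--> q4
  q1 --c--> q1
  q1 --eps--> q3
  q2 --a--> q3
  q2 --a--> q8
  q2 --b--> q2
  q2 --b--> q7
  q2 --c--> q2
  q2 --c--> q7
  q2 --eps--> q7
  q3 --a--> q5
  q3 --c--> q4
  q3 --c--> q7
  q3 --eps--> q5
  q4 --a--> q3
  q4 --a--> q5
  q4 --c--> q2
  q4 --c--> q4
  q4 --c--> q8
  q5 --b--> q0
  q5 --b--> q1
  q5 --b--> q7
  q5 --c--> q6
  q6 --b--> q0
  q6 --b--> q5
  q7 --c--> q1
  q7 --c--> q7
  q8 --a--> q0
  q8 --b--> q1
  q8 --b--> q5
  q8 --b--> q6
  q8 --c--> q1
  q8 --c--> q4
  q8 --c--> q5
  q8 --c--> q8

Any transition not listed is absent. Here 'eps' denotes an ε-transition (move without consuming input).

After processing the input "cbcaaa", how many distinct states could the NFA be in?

6

Start in {q0}.
Read 'c': {q0} → {q1, q3, q4, q5}.
Read 'b': {q1, q3, q4, q5} → {q0, q1, q3, q4, q5, q7}.
Read 'c': {q0, q1, q3, q4, q5, q7} → {q1, q2, q3, q4, q5, q6, q7, q8}.
Read 'a': {q1, q2, q3, q4, q5, q6, q7, q8} → {q0, q3, q5, q8}.
Read 'a': {q0, q3, q5, q8} → {q0, q2, q3, q5, q6, q7}.
Read 'a': {q0, q2, q3, q5, q6, q7} → {q2, q3, q5, q6, q7, q8}.
That set has 6 states.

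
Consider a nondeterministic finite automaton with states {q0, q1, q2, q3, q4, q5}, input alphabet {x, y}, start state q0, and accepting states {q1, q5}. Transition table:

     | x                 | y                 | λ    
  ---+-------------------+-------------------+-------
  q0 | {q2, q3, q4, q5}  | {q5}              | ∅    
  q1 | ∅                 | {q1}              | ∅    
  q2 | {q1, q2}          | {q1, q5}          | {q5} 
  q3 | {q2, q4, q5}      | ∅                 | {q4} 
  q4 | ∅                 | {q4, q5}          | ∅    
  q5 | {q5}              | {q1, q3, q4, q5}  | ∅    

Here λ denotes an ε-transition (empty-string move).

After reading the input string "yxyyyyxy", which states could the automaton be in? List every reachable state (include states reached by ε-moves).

{q1, q3, q4, q5}

Start in {q0}.
Read 'y': q0→{q5}; now {q5}.
Read 'x': q5→{q5}; now {q5}.
Read 'y': q5→{q1, q3, q4, q5}; now {q1, q3, q4, q5}.
Read 'y': q1→{q1}, q3→∅, q4→{q4, q5}, q5→{q1, q3, q4, q5}; now {q1, q3, q4, q5}.
Read 'y': q1→{q1}, q3→∅, q4→{q4, q5}, q5→{q1, q3, q4, q5}; now {q1, q3, q4, q5}.
Read 'y': q1→{q1}, q3→∅, q4→{q4, q5}, q5→{q1, q3, q4, q5}; now {q1, q3, q4, q5}.
Read 'x': q1→∅, q3→{q2, q4, q5}, q4→∅, q5→{q5}; now {q2, q4, q5}.
Read 'y': q2→{q1, q5}, q4→{q4, q5}, q5→{q1, q3, q4, q5}; now {q1, q3, q4, q5}.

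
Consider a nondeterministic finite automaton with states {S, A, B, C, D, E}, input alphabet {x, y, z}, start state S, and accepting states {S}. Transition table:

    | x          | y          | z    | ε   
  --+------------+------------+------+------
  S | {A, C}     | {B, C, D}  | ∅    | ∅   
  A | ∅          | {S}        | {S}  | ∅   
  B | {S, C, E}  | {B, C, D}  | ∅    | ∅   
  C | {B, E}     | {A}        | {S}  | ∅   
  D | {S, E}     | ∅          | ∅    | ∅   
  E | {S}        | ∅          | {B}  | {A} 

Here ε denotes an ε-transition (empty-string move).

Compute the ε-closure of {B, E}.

Begin with {B, E}.
ε-move E → A; add A.

{A, B, E}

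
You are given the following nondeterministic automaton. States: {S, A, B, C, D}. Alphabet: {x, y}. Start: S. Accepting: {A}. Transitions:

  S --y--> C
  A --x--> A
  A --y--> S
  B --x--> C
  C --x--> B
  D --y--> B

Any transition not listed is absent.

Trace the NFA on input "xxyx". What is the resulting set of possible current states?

Start in {S}.
Read 'x': {S} → ∅.
The set is empty and remains empty for the remaining 3 symbols.

∅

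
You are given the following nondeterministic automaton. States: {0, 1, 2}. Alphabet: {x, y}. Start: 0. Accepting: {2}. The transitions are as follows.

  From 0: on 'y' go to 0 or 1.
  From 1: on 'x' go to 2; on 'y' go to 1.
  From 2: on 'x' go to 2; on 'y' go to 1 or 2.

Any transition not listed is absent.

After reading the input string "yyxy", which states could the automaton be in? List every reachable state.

{1, 2}

Start in {0}.
Read 'y': 0→{0, 1}; now {0, 1}.
Read 'y': 0→{0, 1}, 1→{1}; now {0, 1}.
Read 'x': 0→∅, 1→{2}; now {2}.
Read 'y': 2→{1, 2}; now {1, 2}.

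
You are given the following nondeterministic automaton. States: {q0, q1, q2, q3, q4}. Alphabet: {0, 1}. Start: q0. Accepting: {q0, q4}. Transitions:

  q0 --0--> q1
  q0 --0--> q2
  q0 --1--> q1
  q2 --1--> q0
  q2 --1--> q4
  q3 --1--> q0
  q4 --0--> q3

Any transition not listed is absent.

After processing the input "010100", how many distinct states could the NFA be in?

Start in {q0}.
Read '0': q0→{q1, q2}; now {q1, q2}.
Read '1': q1→∅, q2→{q0, q4}; now {q0, q4}.
Read '0': q0→{q1, q2}, q4→{q3}; now {q1, q2, q3}.
Read '1': q1→∅, q2→{q0, q4}, q3→{q0}; now {q0, q4}.
Read '0': q0→{q1, q2}, q4→{q3}; now {q1, q2, q3}.
Read '0': q1→∅, q2→∅, q3→∅; now ∅.
That set has 0 states.

0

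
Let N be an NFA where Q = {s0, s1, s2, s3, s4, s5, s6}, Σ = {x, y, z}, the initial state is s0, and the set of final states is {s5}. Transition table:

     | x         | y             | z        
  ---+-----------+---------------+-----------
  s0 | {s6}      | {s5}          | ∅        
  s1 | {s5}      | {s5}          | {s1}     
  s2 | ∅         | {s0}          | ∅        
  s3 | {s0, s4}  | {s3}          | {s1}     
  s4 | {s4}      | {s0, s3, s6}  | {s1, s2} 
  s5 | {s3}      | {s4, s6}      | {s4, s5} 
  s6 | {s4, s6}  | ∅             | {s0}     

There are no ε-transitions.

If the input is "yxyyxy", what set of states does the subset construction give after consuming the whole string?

{s0, s3, s5, s6}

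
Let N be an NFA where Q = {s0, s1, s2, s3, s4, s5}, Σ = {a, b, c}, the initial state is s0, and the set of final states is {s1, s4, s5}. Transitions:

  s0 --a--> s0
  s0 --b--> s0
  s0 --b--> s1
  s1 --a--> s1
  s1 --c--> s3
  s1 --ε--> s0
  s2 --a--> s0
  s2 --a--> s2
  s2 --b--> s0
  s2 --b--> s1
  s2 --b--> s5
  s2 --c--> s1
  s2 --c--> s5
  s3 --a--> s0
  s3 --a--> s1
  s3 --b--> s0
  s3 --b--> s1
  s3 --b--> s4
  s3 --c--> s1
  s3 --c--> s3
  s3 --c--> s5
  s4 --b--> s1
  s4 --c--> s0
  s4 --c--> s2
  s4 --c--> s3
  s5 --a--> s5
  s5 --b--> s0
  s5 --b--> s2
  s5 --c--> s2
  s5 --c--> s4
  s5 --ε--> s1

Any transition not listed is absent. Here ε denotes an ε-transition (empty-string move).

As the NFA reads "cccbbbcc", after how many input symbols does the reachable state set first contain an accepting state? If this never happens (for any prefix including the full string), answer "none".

none

Start in {s0}.
Read 'c': {s0} → ∅.
The set is empty and remains empty for the remaining 7 symbols.
No reachable set along the way intersects F.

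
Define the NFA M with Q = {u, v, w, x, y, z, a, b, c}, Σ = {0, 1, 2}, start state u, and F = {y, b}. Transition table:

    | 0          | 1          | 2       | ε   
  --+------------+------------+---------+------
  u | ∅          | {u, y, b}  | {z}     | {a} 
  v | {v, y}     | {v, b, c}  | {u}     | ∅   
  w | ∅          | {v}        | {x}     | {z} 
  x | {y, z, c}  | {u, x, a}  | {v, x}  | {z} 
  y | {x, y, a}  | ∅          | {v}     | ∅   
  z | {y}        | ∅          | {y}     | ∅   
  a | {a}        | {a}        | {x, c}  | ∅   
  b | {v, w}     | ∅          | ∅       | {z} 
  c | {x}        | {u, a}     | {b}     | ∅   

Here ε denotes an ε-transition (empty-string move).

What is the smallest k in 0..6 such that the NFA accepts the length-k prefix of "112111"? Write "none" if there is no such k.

1

Start: ε-closure({u}) = {u, a}.
Read '1': {u, a} → {u, y, z, a, b}.
None of the earlier sets intersect F, but {u, y, z, a, b} does.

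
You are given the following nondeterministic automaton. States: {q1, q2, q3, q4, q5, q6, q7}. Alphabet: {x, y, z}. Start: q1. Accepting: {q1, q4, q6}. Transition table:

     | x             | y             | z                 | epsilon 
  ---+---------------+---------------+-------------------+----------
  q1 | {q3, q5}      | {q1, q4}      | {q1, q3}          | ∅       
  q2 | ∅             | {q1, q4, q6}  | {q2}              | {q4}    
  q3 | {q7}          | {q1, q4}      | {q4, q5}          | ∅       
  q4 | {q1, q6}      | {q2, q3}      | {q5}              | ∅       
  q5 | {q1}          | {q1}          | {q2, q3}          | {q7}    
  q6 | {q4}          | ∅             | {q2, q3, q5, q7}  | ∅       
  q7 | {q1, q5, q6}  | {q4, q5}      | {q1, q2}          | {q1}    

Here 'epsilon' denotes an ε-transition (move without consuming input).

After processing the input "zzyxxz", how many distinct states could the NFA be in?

6

Start in {q1}.
Read 'z': q1→{q1, q3}; now {q1, q3}.
Read 'z': q1→{q1, q3}, q3→{q4, q5}; union {q1, q3, q4, q5}; ε-closure = {q1, q3, q4, q5, q7}.
Read 'y': q1→{q1, q4}, q3→{q1, q4}, q4→{q2, q3}, q5→{q1}, q7→{q4, q5}; union {q1, q2, q3, q4, q5}; ε-closure = {q1, q2, q3, q4, q5, q7}.
Read 'x': q1→{q3, q5}, q2→∅, q3→{q7}, q4→{q1, q6}, q5→{q1}, q7→{q1, q5, q6}; now {q1, q3, q5, q6, q7}.
Read 'x': q1→{q3, q5}, q3→{q7}, q5→{q1}, q6→{q4}, q7→{q1, q5, q6}; now {q1, q3, q4, q5, q6, q7}.
Read 'z': q1→{q1, q3}, q3→{q4, q5}, q4→{q5}, q5→{q2, q3}, q6→{q2, q3, q5, q7}, q7→{q1, q2}; now {q1, q2, q3, q4, q5, q7}.
That set has 6 states.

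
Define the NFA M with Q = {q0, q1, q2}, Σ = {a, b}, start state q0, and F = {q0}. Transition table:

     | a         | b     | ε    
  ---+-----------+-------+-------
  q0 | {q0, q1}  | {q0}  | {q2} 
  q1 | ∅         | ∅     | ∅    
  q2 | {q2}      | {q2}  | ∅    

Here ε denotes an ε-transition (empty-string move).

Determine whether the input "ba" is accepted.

Yes

Start: ε-closure({q0}) = {q0, q2}.
Read 'b': q0→{q0}, q2→{q2}; now {q0, q2}.
Read 'a': q0→{q0, q1}, q2→{q2}; now {q0, q1, q2}.
The final set {q0, q1, q2} contains the accepting state q0.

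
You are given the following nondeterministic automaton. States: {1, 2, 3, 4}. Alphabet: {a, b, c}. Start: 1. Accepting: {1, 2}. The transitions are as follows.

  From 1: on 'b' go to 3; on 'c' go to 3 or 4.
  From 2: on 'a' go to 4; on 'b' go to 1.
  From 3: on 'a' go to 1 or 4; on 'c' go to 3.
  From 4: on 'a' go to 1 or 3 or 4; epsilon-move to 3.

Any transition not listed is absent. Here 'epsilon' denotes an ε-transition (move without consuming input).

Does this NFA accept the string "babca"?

Start in {1}.
Read 'b': {1} → {3}.
Read 'a': {3} → {1, 3, 4}.
Read 'b': {1, 3, 4} → {3}.
Read 'c': {3} → {3}.
Read 'a': {3} → {1, 3, 4}.
The final set {1, 3, 4} contains the accepting state 1.

Yes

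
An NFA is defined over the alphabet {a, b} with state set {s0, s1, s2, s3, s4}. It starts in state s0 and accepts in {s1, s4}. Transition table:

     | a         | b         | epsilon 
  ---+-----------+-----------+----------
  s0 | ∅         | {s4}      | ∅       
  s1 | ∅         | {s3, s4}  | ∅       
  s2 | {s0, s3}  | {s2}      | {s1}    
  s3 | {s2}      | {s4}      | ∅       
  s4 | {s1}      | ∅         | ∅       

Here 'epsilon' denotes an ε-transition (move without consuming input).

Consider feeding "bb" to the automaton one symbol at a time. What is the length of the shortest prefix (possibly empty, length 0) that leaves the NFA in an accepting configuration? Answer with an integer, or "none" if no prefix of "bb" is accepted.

1

Start in {s0}.
Read 'b': s0→{s4}; now {s4}.
None of the earlier sets intersect F, but {s4} does.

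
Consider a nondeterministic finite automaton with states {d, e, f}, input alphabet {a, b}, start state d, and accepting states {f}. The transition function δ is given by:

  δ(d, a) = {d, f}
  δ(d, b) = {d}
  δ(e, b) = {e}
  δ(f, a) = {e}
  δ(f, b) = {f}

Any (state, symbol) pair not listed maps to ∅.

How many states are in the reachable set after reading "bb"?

Start in {d}.
Read 'b': {d} → {d}.
Read 'b': {d} → {d}.
That set has 1 state.

1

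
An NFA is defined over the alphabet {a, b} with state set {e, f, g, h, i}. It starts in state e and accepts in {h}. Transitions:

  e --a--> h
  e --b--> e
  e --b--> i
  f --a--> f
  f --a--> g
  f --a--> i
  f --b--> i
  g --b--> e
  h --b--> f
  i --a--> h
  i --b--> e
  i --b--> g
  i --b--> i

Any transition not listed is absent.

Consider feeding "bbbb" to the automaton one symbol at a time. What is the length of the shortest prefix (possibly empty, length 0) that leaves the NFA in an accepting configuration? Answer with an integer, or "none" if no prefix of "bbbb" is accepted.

Start in {e}.
Read 'b': {e} → {e, i}.
Read 'b': {e, i} → {e, g, i}.
Read 'b': {e, g, i} → {e, g, i}.
Read 'b': {e, g, i} → {e, g, i}.
No reachable set along the way intersects F.

none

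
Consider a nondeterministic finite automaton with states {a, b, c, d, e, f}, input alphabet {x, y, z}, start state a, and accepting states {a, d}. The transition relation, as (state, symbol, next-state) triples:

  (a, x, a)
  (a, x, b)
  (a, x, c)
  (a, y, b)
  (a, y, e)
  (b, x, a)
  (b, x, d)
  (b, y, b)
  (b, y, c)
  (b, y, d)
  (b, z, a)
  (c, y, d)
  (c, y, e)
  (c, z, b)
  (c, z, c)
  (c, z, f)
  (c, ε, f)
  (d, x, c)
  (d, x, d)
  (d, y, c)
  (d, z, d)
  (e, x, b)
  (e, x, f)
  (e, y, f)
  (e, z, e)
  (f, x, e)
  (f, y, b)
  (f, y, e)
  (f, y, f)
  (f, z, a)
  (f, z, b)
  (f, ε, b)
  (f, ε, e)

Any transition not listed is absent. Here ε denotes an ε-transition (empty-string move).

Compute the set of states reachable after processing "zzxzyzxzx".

∅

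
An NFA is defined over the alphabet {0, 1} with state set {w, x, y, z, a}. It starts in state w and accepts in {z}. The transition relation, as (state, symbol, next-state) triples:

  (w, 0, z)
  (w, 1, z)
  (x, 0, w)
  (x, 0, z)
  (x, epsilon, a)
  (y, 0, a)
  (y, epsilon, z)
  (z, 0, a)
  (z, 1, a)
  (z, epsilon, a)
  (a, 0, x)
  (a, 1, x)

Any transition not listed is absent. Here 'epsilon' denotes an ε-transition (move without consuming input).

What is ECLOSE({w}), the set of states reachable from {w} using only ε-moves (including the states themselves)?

{w}

Begin with {w}.
No ε-moves leave this set, so the closure equals the set itself.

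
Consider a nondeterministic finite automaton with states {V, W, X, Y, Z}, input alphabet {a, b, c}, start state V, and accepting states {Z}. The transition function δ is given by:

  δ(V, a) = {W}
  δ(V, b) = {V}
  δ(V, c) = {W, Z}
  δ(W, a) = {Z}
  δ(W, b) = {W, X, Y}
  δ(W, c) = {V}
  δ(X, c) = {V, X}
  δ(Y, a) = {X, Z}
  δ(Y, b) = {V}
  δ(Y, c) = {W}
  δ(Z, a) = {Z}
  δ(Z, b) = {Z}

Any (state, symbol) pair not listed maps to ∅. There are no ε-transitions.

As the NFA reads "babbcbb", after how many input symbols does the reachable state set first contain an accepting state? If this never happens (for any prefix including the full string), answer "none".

Start in {V}.
Read 'b': {V} → {V}.
Read 'a': {V} → {W}.
Read 'b': {W} → {W, X, Y}.
Read 'b': {W, X, Y} → {V, W, X, Y}.
Read 'c': {V, W, X, Y} → {V, W, X, Z}.
None of the earlier sets intersect F, but {V, W, X, Z} does.

5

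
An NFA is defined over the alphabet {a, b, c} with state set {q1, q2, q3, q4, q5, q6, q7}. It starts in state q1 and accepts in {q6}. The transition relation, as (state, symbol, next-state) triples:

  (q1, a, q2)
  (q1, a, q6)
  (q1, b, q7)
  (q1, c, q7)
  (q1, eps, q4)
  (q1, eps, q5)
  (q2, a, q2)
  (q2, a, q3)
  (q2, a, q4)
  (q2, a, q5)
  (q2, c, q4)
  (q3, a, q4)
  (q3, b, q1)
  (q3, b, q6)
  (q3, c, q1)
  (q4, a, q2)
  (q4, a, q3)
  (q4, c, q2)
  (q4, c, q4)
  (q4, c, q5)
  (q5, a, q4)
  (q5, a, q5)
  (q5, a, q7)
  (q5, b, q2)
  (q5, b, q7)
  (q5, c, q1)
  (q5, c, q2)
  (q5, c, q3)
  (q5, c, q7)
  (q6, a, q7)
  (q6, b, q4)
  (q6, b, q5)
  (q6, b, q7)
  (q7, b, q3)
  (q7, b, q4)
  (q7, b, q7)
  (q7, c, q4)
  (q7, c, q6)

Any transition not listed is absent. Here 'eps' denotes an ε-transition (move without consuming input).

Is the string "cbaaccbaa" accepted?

Start: ε-closure({q1}) = {q1, q4, q5}.
Read 'c': q1→{q7}, q4→{q2, q4, q5}, q5→{q1, q2, q3, q7}; now {q1, q2, q3, q4, q5, q7}.
Read 'b': q1→{q7}, q2→∅, q3→{q1, q6}, q4→∅, q5→{q2, q7}, q7→{q3, q4, q7}; union {q1, q2, q3, q4, q6, q7}; ε-closure = {q1, q2, q3, q4, q5, q6, q7}.
Read 'a': q1→{q2, q6}, q2→{q2, q3, q4, q5}, q3→{q4}, q4→{q2, q3}, q5→{q4, q5, q7}, q6→{q7}, q7→∅; now {q2, q3, q4, q5, q6, q7}.
Read 'a': q2→{q2, q3, q4, q5}, q3→{q4}, q4→{q2, q3}, q5→{q4, q5, q7}, q6→{q7}, q7→∅; now {q2, q3, q4, q5, q7}.
Read 'c': q2→{q4}, q3→{q1}, q4→{q2, q4, q5}, q5→{q1, q2, q3, q7}, q7→{q4, q6}; now {q1, q2, q3, q4, q5, q6, q7}.
Read 'c': q1→{q7}, q2→{q4}, q3→{q1}, q4→{q2, q4, q5}, q5→{q1, q2, q3, q7}, q6→∅, q7→{q4, q6}; now {q1, q2, q3, q4, q5, q6, q7}.
Read 'b': q1→{q7}, q2→∅, q3→{q1, q6}, q4→∅, q5→{q2, q7}, q6→{q4, q5, q7}, q7→{q3, q4, q7}; now {q1, q2, q3, q4, q5, q6, q7}.
Read 'a': q1→{q2, q6}, q2→{q2, q3, q4, q5}, q3→{q4}, q4→{q2, q3}, q5→{q4, q5, q7}, q6→{q7}, q7→∅; now {q2, q3, q4, q5, q6, q7}.
Read 'a': q2→{q2, q3, q4, q5}, q3→{q4}, q4→{q2, q3}, q5→{q4, q5, q7}, q6→{q7}, q7→∅; now {q2, q3, q4, q5, q7}.
The final set {q2, q3, q4, q5, q7} contains no accepting state.

No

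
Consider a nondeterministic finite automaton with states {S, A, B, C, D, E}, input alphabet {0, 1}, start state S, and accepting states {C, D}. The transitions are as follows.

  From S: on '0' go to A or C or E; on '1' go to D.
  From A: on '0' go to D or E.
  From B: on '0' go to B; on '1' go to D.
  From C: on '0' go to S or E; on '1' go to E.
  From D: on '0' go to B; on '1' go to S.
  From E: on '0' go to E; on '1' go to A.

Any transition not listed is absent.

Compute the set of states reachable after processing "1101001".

{A, D}

Start in {S}.
Read '1': {S} → {D}.
Read '1': {D} → {S}.
Read '0': {S} → {A, C, E}.
Read '1': {A, C, E} → {A, E}.
Read '0': {A, E} → {D, E}.
Read '0': {D, E} → {B, E}.
Read '1': {B, E} → {A, D}.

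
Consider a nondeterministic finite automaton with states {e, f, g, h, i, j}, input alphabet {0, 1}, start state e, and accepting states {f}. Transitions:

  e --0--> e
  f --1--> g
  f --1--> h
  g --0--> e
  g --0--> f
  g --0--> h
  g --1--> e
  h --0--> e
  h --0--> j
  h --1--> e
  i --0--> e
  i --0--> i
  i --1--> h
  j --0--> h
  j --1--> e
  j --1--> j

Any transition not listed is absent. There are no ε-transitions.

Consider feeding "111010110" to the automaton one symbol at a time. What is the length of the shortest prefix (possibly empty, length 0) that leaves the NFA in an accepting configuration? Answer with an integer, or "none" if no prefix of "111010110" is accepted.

none

Start in {e}.
Read '1': e→∅; now ∅.
The set is empty and remains empty for the remaining 8 symbols.
No reachable set along the way intersects F.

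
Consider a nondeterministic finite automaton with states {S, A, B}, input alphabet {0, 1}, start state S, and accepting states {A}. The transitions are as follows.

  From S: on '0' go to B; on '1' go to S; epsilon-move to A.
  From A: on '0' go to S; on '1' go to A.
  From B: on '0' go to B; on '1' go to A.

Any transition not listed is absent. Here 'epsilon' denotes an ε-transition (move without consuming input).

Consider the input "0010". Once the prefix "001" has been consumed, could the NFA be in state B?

Start: ε-closure({S}) = {S, A}.
Read '0': S→{B}, A→{S}; union {S, B}; ε-closure = {S, A, B}.
Read '0': S→{B}, A→{S}, B→{B}; union {S, B}; ε-closure = {S, A, B}.
Read '1': S→{S}, A→{A}, B→{A}; now {S, A}.
State B is not in {S, A}.

No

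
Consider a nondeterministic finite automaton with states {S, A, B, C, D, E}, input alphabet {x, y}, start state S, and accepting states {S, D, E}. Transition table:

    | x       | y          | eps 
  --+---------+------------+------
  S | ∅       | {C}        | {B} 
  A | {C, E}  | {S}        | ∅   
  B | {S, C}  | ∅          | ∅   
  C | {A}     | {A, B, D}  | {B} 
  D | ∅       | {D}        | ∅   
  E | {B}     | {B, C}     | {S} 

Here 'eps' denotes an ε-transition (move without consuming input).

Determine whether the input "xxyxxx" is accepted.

Start: ε-closure({S}) = {S, B}.
Read 'x': {S, B} → {S, B, C}.
Read 'x': {S, B, C} → {S, A, B, C}.
Read 'y': {S, A, B, C} → {S, A, B, C, D}.
Read 'x': {S, A, B, C, D} → {S, A, B, C, E}.
Read 'x': {S, A, B, C, E} → {S, A, B, C, E}.
Read 'x': {S, A, B, C, E} → {S, A, B, C, E}.
The final set {S, A, B, C, E} contains the accepting states S, E.

Yes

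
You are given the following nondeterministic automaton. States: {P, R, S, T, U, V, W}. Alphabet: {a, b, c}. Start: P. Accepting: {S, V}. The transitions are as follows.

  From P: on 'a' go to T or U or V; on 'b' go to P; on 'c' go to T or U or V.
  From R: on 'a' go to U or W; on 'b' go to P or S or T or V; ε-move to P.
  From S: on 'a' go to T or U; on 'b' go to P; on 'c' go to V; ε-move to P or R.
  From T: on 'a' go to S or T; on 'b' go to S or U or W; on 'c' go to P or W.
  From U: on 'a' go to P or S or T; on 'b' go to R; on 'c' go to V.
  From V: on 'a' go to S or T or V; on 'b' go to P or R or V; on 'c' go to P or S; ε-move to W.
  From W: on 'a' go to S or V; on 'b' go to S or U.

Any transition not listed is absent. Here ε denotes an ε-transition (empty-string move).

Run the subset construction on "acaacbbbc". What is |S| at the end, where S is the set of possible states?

7

Start in {P}.
Read 'a': {P} → {T, U, V, W}.
Read 'c': {T, U, V, W} → {P, R, S, V, W}.
Read 'a': {P, R, S, V, W} → {P, R, S, T, U, V, W}.
Read 'a': {P, R, S, T, U, V, W} → {P, R, S, T, U, V, W}.
Read 'c': {P, R, S, T, U, V, W} → {P, R, S, T, U, V, W}.
Read 'b': {P, R, S, T, U, V, W} → {P, R, S, T, U, V, W}.
Read 'b': {P, R, S, T, U, V, W} → {P, R, S, T, U, V, W}.
Read 'b': {P, R, S, T, U, V, W} → {P, R, S, T, U, V, W}.
Read 'c': {P, R, S, T, U, V, W} → {P, R, S, T, U, V, W}.
That set has 7 states.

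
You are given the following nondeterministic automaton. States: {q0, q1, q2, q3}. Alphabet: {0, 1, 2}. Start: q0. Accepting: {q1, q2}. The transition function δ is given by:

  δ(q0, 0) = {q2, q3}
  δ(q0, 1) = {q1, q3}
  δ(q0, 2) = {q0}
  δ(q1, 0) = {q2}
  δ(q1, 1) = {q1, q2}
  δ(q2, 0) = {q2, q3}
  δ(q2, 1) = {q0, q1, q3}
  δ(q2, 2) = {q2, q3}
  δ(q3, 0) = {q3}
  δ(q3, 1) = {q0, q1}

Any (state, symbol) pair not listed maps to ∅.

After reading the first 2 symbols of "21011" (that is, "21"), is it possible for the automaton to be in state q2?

Start in {q0}.
Read '2': q0→{q0}; now {q0}.
Read '1': q0→{q1, q3}; now {q1, q3}.
State q2 is not in {q1, q3}.

No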